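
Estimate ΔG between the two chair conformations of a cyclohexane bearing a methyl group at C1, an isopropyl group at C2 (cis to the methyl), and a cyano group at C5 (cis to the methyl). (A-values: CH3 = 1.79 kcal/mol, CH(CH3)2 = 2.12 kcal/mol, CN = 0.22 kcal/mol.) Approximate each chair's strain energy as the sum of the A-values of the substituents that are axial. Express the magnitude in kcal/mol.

0.11 kcal/mol

Chair I (methyl axial, isopropyl equatorial, cyano axial): E = 2.01 kcal/mol.
Chair II (methyl equatorial, isopropyl axial, cyano equatorial): E = 2.12 kcal/mol.
ΔE = 2.12 − 2.01 = 0.11 kcal/mol; chair I is more stable.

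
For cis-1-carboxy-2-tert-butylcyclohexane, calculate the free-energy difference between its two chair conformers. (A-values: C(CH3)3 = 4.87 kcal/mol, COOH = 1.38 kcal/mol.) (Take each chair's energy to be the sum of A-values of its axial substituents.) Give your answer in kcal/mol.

C1 and C2 have opposite parity, so for the cis isomer the two substituents are one axial and one equatorial in each chair.
Chair I (tert-butyl axial, carboxyl equatorial): E = 4.87 kcal/mol.
Chair II (tert-butyl equatorial, carboxyl axial): E = 1.38 kcal/mol.
ΔE = 4.87 − 1.38 = 3.49 kcal/mol; chair II is more stable.

3.49 kcal/mol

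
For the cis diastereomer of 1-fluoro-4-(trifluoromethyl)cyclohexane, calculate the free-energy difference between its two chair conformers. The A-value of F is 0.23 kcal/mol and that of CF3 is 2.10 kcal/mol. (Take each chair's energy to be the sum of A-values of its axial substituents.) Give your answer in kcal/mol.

C1 and C4 have opposite parity, so for the cis isomer the two substituents are one axial and one equatorial in each chair.
Chair I (fluoro axial, trifluoromethyl equatorial): E = 0.23 kcal/mol.
Chair II (fluoro equatorial, trifluoromethyl axial): E = 2.10 kcal/mol.
ΔE = 2.10 − 0.23 = 1.87 kcal/mol; chair I is more stable.

1.87 kcal/mol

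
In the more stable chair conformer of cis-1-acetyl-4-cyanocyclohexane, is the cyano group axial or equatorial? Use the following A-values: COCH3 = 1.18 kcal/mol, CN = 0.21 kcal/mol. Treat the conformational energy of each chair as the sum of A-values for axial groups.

axial

C1 and C4 have opposite parity, so for the cis isomer the two substituents are one axial and one equatorial in each chair.
Chair I (acetyl axial, cyano equatorial): E = 1.18 kcal/mol.
Chair II (acetyl equatorial, cyano axial): E = 0.21 kcal/mol.
Chair II is the more stable (lower-energy) conformer, and in that chair the cyano group is axial.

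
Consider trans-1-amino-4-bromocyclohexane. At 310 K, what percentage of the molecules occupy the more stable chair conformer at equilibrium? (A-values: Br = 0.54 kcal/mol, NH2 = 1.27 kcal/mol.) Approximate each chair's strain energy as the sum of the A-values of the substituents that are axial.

C1 and C4 have opposite parity, so for the trans isomer the two substituents are e,e in one chair and a,a in the other.
Chair I (bromo axial, amino axial): E = 1.81 kcal/mol; chair II (bromo equatorial, amino equatorial): E = 0.00 kcal/mol.
ΔG = 1.81 kcal/mol between the two chairs.
K = exp(ΔG/RT) with R = 1.987×10⁻³ kcal mol⁻¹ K⁻¹ and T = 310 K gives K ≈ 18.9.
Fraction in the lower-energy chair = K/(K+1) = 95.0%.

95.0%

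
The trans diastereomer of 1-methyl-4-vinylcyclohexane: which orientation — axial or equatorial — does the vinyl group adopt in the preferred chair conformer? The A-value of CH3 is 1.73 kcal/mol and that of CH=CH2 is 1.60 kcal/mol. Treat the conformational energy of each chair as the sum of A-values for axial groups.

C1 and C4 have opposite parity, so for the trans isomer the two substituents are e,e in one chair and a,a in the other.
Chair I (methyl axial, vinyl axial): E = 3.33 kcal/mol.
Chair II (methyl equatorial, vinyl equatorial): E = 0.00 kcal/mol.
Chair II is the more stable (lower-energy) conformer, and in that chair the vinyl group is equatorial.

equatorial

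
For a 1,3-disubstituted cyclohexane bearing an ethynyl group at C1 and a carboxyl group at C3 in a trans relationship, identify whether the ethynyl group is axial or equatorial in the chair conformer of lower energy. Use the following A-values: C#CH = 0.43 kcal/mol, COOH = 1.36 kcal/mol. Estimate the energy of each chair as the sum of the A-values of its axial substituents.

axial

C1 and C3 have the same parity, so for the trans isomer the two substituents are one axial and one equatorial in each chair.
Chair I (ethynyl axial, carboxyl equatorial): E = 0.43 kcal/mol.
Chair II (ethynyl equatorial, carboxyl axial): E = 1.36 kcal/mol.
Chair I is the more stable (lower-energy) conformer, and in that chair the ethynyl group is axial.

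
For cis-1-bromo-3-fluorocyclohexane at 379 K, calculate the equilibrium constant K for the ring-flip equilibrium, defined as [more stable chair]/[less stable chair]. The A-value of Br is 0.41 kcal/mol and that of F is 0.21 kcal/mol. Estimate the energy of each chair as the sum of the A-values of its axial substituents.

K ≈ 2.28

C1 and C3 have the same parity, so for the cis isomer the two substituents are e,e in one chair and a,a in the other.
Chair I (bromo axial, fluoro axial): E = 0.62 kcal/mol; chair II (bromo equatorial, fluoro equatorial): E = 0.00 kcal/mol.
ΔG = 0.62 kcal/mol between the two chairs.
K = exp(ΔG/RT) with R = 1.987×10⁻³ kcal mol⁻¹ K⁻¹ and T = 379 K gives K ≈ 2.28.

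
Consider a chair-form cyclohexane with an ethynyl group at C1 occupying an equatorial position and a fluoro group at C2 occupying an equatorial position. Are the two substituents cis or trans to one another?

trans

C1 and C2 have opposite parity, so their axial bonds point in opposite directions.
With opposite-parity carbons, two substituents on the same face are one axial and one equatorial; opposite faces give both axial or both equatorial.
Here the groups are equatorial/equatorial → opposite face → trans.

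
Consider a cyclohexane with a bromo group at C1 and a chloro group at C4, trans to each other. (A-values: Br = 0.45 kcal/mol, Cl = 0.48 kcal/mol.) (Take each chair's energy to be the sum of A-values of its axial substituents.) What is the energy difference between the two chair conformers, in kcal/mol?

C1 and C4 have opposite parity, so for the trans isomer the two substituents are e,e in one chair and a,a in the other.
Chair I (bromo axial, chloro axial): E = 0.93 kcal/mol.
Chair II (bromo equatorial, chloro equatorial): E = 0.00 kcal/mol.
ΔE = 0.93 − 0.00 = 0.93 kcal/mol; chair II is more stable.

0.93 kcal/mol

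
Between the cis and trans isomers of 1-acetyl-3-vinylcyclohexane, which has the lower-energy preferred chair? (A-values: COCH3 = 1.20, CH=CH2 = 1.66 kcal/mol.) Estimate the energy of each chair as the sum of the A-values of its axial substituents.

cis

At 1,3 positions (parity same): cis → (e,e or a,a); trans → (a,e or e,a).
Best chair for cis: E = 0.00 kcal/mol; best chair for trans: E = 1.20 kcal/mol.
The cis isomer is lower by 1.20 kcal/mol.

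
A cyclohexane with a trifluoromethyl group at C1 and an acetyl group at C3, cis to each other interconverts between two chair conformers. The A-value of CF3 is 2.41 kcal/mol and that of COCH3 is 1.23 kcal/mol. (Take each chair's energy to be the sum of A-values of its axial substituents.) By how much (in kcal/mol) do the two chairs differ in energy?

3.64 kcal/mol

C1 and C3 have the same parity, so for the cis isomer the two substituents are e,e in one chair and a,a in the other.
Chair I (trifluoromethyl axial, acetyl axial): E = 3.64 kcal/mol.
Chair II (trifluoromethyl equatorial, acetyl equatorial): E = 0.00 kcal/mol.
ΔE = 3.64 − 0.00 = 3.64 kcal/mol; chair II is more stable.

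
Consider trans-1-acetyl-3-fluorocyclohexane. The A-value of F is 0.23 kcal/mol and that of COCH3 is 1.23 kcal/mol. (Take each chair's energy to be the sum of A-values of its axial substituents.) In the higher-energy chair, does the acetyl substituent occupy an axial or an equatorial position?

axial

C1 and C3 have the same parity, so for the trans isomer the two substituents are one axial and one equatorial in each chair.
Chair I (fluoro axial, acetyl equatorial): E = 0.23 kcal/mol.
Chair II (fluoro equatorial, acetyl axial): E = 1.23 kcal/mol.
Chair II is the less stable (higher-energy) conformer, and in that chair the acetyl group is axial.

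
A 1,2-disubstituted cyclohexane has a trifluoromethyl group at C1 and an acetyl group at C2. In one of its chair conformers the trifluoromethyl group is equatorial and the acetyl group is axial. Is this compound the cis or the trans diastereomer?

cis

C1 and C2 have opposite parity, so their axial bonds point in opposite directions.
With opposite-parity carbons, two substituents on the same face are one axial and one equatorial; opposite faces give both axial or both equatorial.
Here the groups are equatorial/axial → same face → cis.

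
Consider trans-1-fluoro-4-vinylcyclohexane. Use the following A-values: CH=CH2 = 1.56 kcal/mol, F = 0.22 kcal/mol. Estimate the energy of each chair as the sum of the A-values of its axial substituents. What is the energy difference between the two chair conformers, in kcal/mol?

1.78 kcal/mol

C1 and C4 have opposite parity, so for the trans isomer the two substituents are e,e in one chair and a,a in the other.
Chair I (vinyl axial, fluoro axial): E = 1.78 kcal/mol.
Chair II (vinyl equatorial, fluoro equatorial): E = 0.00 kcal/mol.
ΔE = 1.78 − 0.00 = 1.78 kcal/mol; chair II is more stable.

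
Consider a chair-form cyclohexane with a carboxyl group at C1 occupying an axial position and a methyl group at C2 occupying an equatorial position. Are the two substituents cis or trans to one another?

C1 and C2 have opposite parity, so their axial bonds point in opposite directions.
With opposite-parity carbons, two substituents on the same face are one axial and one equatorial; opposite faces give both axial or both equatorial.
Here the groups are axial/equatorial → same face → cis.

cis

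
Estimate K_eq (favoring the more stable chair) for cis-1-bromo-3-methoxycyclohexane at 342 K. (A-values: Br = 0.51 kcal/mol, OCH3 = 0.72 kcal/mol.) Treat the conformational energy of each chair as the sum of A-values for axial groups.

C1 and C3 have the same parity, so for the cis isomer the two substituents are e,e in one chair and a,a in the other.
Chair I (bromo axial, methoxy axial): E = 1.23 kcal/mol; chair II (bromo equatorial, methoxy equatorial): E = 0.00 kcal/mol.
ΔG = 1.23 kcal/mol between the two chairs.
K = exp(ΔG/RT) with R = 1.987×10⁻³ kcal mol⁻¹ K⁻¹ and T = 342 K gives K ≈ 6.11.

K ≈ 6.11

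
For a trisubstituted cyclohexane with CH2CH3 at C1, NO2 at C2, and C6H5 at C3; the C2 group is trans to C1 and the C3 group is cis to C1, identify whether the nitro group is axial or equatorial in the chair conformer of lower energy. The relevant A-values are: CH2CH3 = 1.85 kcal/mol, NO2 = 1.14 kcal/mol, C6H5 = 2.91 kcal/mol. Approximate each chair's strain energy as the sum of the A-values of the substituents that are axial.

equatorial

Chair I (ethyl axial, nitro axial, phenyl axial): E = 5.90 kcal/mol.
Chair II (ethyl equatorial, nitro equatorial, phenyl equatorial): E = 0.00 kcal/mol.
Chair II is the more stable (lower-energy) conformer, and in that chair the nitro group is equatorial.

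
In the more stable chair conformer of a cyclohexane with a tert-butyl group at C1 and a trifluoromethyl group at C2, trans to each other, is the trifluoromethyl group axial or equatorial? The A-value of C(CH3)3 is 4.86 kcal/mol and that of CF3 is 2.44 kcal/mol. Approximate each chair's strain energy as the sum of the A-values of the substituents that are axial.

C1 and C2 have opposite parity, so for the trans isomer the two substituents are e,e in one chair and a,a in the other.
Chair I (tert-butyl axial, trifluoromethyl axial): E = 7.30 kcal/mol.
Chair II (tert-butyl equatorial, trifluoromethyl equatorial): E = 0.00 kcal/mol.
Chair II is the more stable (lower-energy) conformer, and in that chair the trifluoromethyl group is equatorial.

equatorial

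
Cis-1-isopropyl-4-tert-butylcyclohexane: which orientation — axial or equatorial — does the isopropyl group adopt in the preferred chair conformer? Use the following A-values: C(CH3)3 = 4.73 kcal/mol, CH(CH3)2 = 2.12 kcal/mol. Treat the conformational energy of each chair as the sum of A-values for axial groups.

axial

C1 and C4 have opposite parity, so for the cis isomer the two substituents are one axial and one equatorial in each chair.
Chair I (tert-butyl axial, isopropyl equatorial): E = 4.73 kcal/mol.
Chair II (tert-butyl equatorial, isopropyl axial): E = 2.12 kcal/mol.
Chair II is the more stable (lower-energy) conformer, and in that chair the isopropyl group is axial.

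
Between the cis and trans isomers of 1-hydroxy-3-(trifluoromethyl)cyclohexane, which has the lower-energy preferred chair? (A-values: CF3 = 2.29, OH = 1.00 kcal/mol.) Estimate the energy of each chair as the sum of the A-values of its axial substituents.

cis

At 1,3 positions (parity same): cis → (e,e or a,a); trans → (a,e or e,a).
Best chair for cis: E = 0.00 kcal/mol; best chair for trans: E = 1.00 kcal/mol.
The cis isomer is lower by 1.00 kcal/mol.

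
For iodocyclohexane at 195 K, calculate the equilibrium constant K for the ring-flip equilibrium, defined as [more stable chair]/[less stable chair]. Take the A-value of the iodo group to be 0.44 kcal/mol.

One chair has the iodo group axial (E = 0.44 kcal/mol) and the other has it equatorial (E = 0).
ΔG = 0.44 kcal/mol between the two chairs.
K = exp(ΔG/RT) with R = 1.987×10⁻³ kcal mol⁻¹ K⁻¹ and T = 195 K gives K ≈ 3.11.

K ≈ 3.11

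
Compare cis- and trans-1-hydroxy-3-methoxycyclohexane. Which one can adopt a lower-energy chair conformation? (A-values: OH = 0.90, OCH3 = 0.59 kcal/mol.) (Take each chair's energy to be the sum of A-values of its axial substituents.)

cis

At 1,3 positions (parity same): cis → (e,e or a,a); trans → (a,e or e,a).
Best chair for cis: E = 0.00 kcal/mol; best chair for trans: E = 0.59 kcal/mol.
The cis isomer is lower by 0.59 kcal/mol.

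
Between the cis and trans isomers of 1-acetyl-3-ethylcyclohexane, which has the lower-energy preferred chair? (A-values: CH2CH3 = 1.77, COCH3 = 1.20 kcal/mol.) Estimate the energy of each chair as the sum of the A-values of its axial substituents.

At 1,3 positions (parity same): cis → (e,e or a,a); trans → (a,e or e,a).
Best chair for cis: E = 0.00 kcal/mol; best chair for trans: E = 1.20 kcal/mol.
The cis isomer is lower by 1.20 kcal/mol.

cis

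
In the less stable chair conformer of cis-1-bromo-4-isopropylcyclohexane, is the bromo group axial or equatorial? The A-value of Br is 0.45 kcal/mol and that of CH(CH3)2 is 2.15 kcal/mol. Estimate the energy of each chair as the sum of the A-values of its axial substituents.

C1 and C4 have opposite parity, so for the cis isomer the two substituents are one axial and one equatorial in each chair.
Chair I (bromo axial, isopropyl equatorial): E = 0.45 kcal/mol.
Chair II (bromo equatorial, isopropyl axial): E = 2.15 kcal/mol.
Chair II is the less stable (higher-energy) conformer, and in that chair the bromo group is equatorial.

equatorial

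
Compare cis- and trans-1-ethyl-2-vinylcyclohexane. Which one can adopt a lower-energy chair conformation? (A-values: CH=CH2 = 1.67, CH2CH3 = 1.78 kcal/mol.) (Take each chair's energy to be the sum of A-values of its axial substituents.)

At 1,2 positions (parity opposite): cis → (a,e or e,a); trans → (e,e or a,a).
Best chair for cis: E = 1.67 kcal/mol; best chair for trans: E = 0.00 kcal/mol.
The trans isomer is lower by 1.67 kcal/mol.

trans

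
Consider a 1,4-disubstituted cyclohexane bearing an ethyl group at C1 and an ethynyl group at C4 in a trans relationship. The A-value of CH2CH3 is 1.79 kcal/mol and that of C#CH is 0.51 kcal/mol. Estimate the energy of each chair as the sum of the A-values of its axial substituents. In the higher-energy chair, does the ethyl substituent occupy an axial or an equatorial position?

C1 and C4 have opposite parity, so for the trans isomer the two substituents are e,e in one chair and a,a in the other.
Chair I (ethyl axial, ethynyl axial): E = 2.30 kcal/mol.
Chair II (ethyl equatorial, ethynyl equatorial): E = 0.00 kcal/mol.
Chair I is the less stable (higher-energy) conformer, and in that chair the ethyl group is axial.

axial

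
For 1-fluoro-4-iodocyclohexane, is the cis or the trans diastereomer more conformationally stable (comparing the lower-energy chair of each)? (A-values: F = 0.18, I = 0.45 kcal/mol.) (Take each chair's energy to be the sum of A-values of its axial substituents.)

trans

At 1,4 positions (parity opposite): cis → (a,e or e,a); trans → (e,e or a,a).
Best chair for cis: E = 0.18 kcal/mol; best chair for trans: E = 0.00 kcal/mol.
The trans isomer is lower by 0.18 kcal/mol.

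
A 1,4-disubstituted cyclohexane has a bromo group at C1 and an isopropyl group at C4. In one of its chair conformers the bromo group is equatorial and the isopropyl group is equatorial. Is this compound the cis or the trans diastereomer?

C1 and C4 have opposite parity, so their axial bonds point in opposite directions.
With opposite-parity carbons, two substituents on the same face are one axial and one equatorial; opposite faces give both axial or both equatorial.
Here the groups are equatorial/equatorial → opposite face → trans.

trans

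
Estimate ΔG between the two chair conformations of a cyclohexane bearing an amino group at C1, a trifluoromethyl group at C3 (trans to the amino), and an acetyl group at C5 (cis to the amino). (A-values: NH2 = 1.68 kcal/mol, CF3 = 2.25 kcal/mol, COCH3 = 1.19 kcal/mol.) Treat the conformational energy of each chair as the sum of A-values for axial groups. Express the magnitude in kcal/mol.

Chair I (amino axial, trifluoromethyl equatorial, acetyl axial): E = 2.87 kcal/mol.
Chair II (amino equatorial, trifluoromethyl axial, acetyl equatorial): E = 2.25 kcal/mol.
ΔE = 2.87 − 2.25 = 0.62 kcal/mol; chair II is more stable.

0.62 kcal/mol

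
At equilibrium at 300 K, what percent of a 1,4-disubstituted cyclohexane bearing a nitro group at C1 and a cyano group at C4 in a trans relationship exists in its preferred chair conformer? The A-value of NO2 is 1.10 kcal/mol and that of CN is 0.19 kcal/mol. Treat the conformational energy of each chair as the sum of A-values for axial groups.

C1 and C4 have opposite parity, so for the trans isomer the two substituents are e,e in one chair and a,a in the other.
Chair I (nitro axial, cyano axial): E = 1.29 kcal/mol; chair II (nitro equatorial, cyano equatorial): E = 0.00 kcal/mol.
ΔG = 1.29 kcal/mol between the two chairs.
K = exp(ΔG/RT) with R = 1.987×10⁻³ kcal mol⁻¹ K⁻¹ and T = 300 K gives K ≈ 8.71.
Fraction in the lower-energy chair = K/(K+1) = 89.7%.

89.7%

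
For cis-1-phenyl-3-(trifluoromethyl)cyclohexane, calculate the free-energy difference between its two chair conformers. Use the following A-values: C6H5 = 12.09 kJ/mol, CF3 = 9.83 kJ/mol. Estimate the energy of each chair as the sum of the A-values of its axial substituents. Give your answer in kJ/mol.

21.92 kJ/mol

C1 and C3 have the same parity, so for the cis isomer the two substituents are e,e in one chair and a,a in the other.
Chair I (phenyl axial, trifluoromethyl axial): E = 21.92 kJ/mol.
Chair II (phenyl equatorial, trifluoromethyl equatorial): E = 0.00 kJ/mol.
ΔE = 21.92 − 0.00 = 21.92 kJ/mol; chair II is more stable.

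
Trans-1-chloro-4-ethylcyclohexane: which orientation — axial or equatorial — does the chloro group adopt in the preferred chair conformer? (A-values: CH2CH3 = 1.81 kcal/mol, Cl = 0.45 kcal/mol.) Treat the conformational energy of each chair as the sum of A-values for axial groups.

C1 and C4 have opposite parity, so for the trans isomer the two substituents are e,e in one chair and a,a in the other.
Chair I (ethyl axial, chloro axial): E = 2.26 kcal/mol.
Chair II (ethyl equatorial, chloro equatorial): E = 0.00 kcal/mol.
Chair II is the more stable (lower-energy) conformer, and in that chair the chloro group is equatorial.

equatorial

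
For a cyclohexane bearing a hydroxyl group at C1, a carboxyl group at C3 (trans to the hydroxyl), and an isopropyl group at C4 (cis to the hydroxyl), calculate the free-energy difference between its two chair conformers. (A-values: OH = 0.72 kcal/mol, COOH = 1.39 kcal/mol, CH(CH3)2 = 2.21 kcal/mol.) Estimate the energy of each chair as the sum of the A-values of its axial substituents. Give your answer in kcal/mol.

2.88 kcal/mol

Chair I (hydroxyl axial, carboxyl equatorial, isopropyl equatorial): E = 0.72 kcal/mol.
Chair II (hydroxyl equatorial, carboxyl axial, isopropyl axial): E = 3.60 kcal/mol.
ΔE = 3.60 − 0.72 = 2.88 kcal/mol; chair I is more stable.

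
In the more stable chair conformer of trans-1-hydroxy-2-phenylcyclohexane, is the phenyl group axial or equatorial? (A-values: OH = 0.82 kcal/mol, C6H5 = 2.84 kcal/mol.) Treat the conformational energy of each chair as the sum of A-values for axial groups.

equatorial

C1 and C2 have opposite parity, so for the trans isomer the two substituents are e,e in one chair and a,a in the other.
Chair I (hydroxyl axial, phenyl axial): E = 3.66 kcal/mol.
Chair II (hydroxyl equatorial, phenyl equatorial): E = 0.00 kcal/mol.
Chair II is the more stable (lower-energy) conformer, and in that chair the phenyl group is equatorial.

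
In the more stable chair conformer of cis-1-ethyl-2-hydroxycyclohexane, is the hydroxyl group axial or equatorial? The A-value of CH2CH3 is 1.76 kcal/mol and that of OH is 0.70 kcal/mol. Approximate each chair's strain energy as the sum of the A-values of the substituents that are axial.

axial

C1 and C2 have opposite parity, so for the cis isomer the two substituents are one axial and one equatorial in each chair.
Chair I (ethyl axial, hydroxyl equatorial): E = 1.76 kcal/mol.
Chair II (ethyl equatorial, hydroxyl axial): E = 0.70 kcal/mol.
Chair II is the more stable (lower-energy) conformer, and in that chair the hydroxyl group is axial.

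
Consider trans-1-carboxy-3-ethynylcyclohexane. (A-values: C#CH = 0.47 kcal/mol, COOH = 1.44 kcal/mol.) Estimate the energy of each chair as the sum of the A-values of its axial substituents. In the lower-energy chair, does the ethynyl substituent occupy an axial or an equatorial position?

axial

C1 and C3 have the same parity, so for the trans isomer the two substituents are one axial and one equatorial in each chair.
Chair I (ethynyl axial, carboxyl equatorial): E = 0.47 kcal/mol.
Chair II (ethynyl equatorial, carboxyl axial): E = 1.44 kcal/mol.
Chair I is the more stable (lower-energy) conformer, and in that chair the ethynyl group is axial.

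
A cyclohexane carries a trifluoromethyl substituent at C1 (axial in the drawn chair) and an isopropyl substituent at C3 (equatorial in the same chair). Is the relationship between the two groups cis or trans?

trans

C1 and C3 have the same parity, so their axial bonds point in the same direction.
With same-parity carbons, two substituents on the same face are both axial or both equatorial; opposite faces give one of each.
Here the groups are axial/equatorial → opposite face → trans.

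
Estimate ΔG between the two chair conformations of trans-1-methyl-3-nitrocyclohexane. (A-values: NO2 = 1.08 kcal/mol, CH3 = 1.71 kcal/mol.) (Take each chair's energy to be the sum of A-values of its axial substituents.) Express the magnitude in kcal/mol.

C1 and C3 have the same parity, so for the trans isomer the two substituents are one axial and one equatorial in each chair.
Chair I (nitro axial, methyl equatorial): E = 1.08 kcal/mol.
Chair II (nitro equatorial, methyl axial): E = 1.71 kcal/mol.
ΔE = 1.71 − 1.08 = 0.63 kcal/mol; chair I is more stable.

0.63 kcal/mol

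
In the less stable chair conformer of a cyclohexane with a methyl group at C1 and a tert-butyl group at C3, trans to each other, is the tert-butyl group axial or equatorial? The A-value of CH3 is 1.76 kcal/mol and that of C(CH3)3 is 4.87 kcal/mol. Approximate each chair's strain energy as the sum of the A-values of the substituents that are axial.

C1 and C3 have the same parity, so for the trans isomer the two substituents are one axial and one equatorial in each chair.
Chair I (methyl axial, tert-butyl equatorial): E = 1.76 kcal/mol.
Chair II (methyl equatorial, tert-butyl axial): E = 4.87 kcal/mol.
Chair II is the less stable (higher-energy) conformer, and in that chair the tert-butyl group is axial.

axial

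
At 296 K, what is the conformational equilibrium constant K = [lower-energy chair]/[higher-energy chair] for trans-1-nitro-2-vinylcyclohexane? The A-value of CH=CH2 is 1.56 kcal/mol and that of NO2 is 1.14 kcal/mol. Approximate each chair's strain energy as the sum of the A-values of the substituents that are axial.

K ≈ 98.6

C1 and C2 have opposite parity, so for the trans isomer the two substituents are e,e in one chair and a,a in the other.
Chair I (vinyl axial, nitro axial): E = 2.70 kcal/mol; chair II (vinyl equatorial, nitro equatorial): E = 0.00 kcal/mol.
ΔG = 2.70 kcal/mol between the two chairs.
K = exp(ΔG/RT) with R = 1.987×10⁻³ kcal mol⁻¹ K⁻¹ and T = 296 K gives K ≈ 98.6.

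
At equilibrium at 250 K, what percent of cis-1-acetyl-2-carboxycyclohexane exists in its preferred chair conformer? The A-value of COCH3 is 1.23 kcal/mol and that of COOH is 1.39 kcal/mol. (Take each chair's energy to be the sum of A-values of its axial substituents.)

58.0%

C1 and C2 have opposite parity, so for the cis isomer the two substituents are one axial and one equatorial in each chair.
Chair I (acetyl axial, carboxyl equatorial): E = 1.23 kcal/mol; chair II (acetyl equatorial, carboxyl axial): E = 1.39 kcal/mol.
ΔG = 0.16 kcal/mol between the two chairs.
K = exp(ΔG/RT) with R = 1.987×10⁻³ kcal mol⁻¹ K⁻¹ and T = 250 K gives K ≈ 1.38.
Fraction in the lower-energy chair = K/(K+1) = 58.0%.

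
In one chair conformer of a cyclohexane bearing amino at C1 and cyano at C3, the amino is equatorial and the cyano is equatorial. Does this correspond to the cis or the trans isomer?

cis

C1 and C3 have the same parity, so their axial bonds point in the same direction.
With same-parity carbons, two substituents on the same face are both axial or both equatorial; opposite faces give one of each.
Here the groups are equatorial/equatorial → same face → cis.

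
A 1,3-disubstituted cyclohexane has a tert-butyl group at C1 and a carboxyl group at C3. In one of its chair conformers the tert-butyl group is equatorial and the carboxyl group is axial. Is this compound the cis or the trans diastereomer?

trans

C1 and C3 have the same parity, so their axial bonds point in the same direction.
With same-parity carbons, two substituents on the same face are both axial or both equatorial; opposite faces give one of each.
Here the groups are equatorial/axial → opposite face → trans.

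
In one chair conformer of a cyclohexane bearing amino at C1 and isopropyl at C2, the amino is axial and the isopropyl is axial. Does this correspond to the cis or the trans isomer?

trans

C1 and C2 have opposite parity, so their axial bonds point in opposite directions.
With opposite-parity carbons, two substituents on the same face are one axial and one equatorial; opposite faces give both axial or both equatorial.
Here the groups are axial/axial → opposite face → trans.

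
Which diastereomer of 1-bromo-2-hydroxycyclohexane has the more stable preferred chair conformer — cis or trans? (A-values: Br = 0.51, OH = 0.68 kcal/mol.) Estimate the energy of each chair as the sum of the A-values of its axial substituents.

At 1,2 positions (parity opposite): cis → (a,e or e,a); trans → (e,e or a,a).
Best chair for cis: E = 0.51 kcal/mol; best chair for trans: E = 0.00 kcal/mol.
The trans isomer is lower by 0.51 kcal/mol.

trans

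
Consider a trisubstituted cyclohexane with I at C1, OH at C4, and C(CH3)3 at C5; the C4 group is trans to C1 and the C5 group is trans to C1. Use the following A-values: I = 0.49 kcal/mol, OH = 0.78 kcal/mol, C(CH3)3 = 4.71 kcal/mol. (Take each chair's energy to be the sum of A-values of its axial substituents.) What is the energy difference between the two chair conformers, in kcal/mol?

3.44 kcal/mol

Chair I (iodo axial, hydroxyl axial, tert-butyl equatorial): E = 1.27 kcal/mol.
Chair II (iodo equatorial, hydroxyl equatorial, tert-butyl axial): E = 4.71 kcal/mol.
ΔE = 4.71 − 1.27 = 3.44 kcal/mol; chair I is more stable.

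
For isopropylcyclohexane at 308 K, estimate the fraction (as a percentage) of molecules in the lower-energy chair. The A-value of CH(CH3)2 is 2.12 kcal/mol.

One chair has the isopropyl group axial (E = 2.12 kcal/mol) and the other has it equatorial (E = 0).
ΔG = 2.12 kcal/mol between the two chairs.
K = exp(ΔG/RT) with R = 1.987×10⁻³ kcal mol⁻¹ K⁻¹ and T = 308 K gives K ≈ 31.9.
Fraction in the lower-energy chair = K/(K+1) = 97.0%.

97.0%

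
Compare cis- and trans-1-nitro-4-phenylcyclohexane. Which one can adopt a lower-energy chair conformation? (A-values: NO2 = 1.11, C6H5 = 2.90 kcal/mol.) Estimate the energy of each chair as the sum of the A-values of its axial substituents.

trans

At 1,4 positions (parity opposite): cis → (a,e or e,a); trans → (e,e or a,a).
Best chair for cis: E = 1.11 kcal/mol; best chair for trans: E = 0.00 kcal/mol.
The trans isomer is lower by 1.11 kcal/mol.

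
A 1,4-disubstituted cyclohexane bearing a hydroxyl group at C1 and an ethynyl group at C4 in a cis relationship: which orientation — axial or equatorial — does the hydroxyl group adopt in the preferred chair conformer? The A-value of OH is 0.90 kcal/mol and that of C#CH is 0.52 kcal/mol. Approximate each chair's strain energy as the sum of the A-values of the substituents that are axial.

equatorial

C1 and C4 have opposite parity, so for the cis isomer the two substituents are one axial and one equatorial in each chair.
Chair I (hydroxyl axial, ethynyl equatorial): E = 0.90 kcal/mol.
Chair II (hydroxyl equatorial, ethynyl axial): E = 0.52 kcal/mol.
Chair II is the more stable (lower-energy) conformer, and in that chair the hydroxyl group is equatorial.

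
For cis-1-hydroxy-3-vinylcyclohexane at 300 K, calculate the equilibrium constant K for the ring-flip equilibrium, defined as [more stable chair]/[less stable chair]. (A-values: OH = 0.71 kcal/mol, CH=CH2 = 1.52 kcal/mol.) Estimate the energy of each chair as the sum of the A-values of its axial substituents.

C1 and C3 have the same parity, so for the cis isomer the two substituents are e,e in one chair and a,a in the other.
Chair I (hydroxyl axial, vinyl axial): E = 2.23 kcal/mol; chair II (hydroxyl equatorial, vinyl equatorial): E = 0.00 kcal/mol.
ΔG = 2.23 kcal/mol between the two chairs.
K = exp(ΔG/RT) with R = 1.987×10⁻³ kcal mol⁻¹ K⁻¹ and T = 300 K gives K ≈ 42.1.

K ≈ 42.1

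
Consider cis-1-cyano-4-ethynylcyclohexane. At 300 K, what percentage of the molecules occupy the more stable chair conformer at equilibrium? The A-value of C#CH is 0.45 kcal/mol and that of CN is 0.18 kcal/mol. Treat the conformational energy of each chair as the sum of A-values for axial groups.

C1 and C4 have opposite parity, so for the cis isomer the two substituents are one axial and one equatorial in each chair.
Chair I (ethynyl axial, cyano equatorial): E = 0.45 kcal/mol; chair II (ethynyl equatorial, cyano axial): E = 0.18 kcal/mol.
ΔG = 0.27 kcal/mol between the two chairs.
K = exp(ΔG/RT) with R = 1.987×10⁻³ kcal mol⁻¹ K⁻¹ and T = 300 K gives K ≈ 1.57.
Fraction in the lower-energy chair = K/(K+1) = 61.1%.

61.1%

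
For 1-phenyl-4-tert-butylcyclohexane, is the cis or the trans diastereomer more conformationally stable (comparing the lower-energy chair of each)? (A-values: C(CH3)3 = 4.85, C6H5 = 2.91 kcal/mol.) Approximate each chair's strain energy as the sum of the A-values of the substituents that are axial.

trans

At 1,4 positions (parity opposite): cis → (a,e or e,a); trans → (e,e or a,a).
Best chair for cis: E = 2.91 kcal/mol; best chair for trans: E = 0.00 kcal/mol.
The trans isomer is lower by 2.91 kcal/mol.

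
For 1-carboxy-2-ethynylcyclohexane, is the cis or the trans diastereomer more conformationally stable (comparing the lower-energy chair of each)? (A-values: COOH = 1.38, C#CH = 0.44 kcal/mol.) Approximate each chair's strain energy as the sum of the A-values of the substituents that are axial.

At 1,2 positions (parity opposite): cis → (a,e or e,a); trans → (e,e or a,a).
Best chair for cis: E = 0.44 kcal/mol; best chair for trans: E = 0.00 kcal/mol.
The trans isomer is lower by 0.44 kcal/mol.

trans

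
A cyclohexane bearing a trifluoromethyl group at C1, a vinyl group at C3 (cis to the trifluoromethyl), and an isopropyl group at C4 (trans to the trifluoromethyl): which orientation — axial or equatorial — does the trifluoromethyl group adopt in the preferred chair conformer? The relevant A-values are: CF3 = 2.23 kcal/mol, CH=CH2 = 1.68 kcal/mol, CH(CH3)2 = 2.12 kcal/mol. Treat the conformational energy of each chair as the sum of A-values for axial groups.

Chair I (trifluoromethyl axial, vinyl axial, isopropyl axial): E = 6.03 kcal/mol.
Chair II (trifluoromethyl equatorial, vinyl equatorial, isopropyl equatorial): E = 0.00 kcal/mol.
Chair II is the more stable (lower-energy) conformer, and in that chair the trifluoromethyl group is equatorial.

equatorial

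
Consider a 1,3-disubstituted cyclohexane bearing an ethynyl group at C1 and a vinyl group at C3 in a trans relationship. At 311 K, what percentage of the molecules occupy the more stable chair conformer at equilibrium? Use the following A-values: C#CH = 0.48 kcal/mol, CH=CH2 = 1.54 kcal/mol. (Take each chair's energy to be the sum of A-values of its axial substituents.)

84.8%

C1 and C3 have the same parity, so for the trans isomer the two substituents are one axial and one equatorial in each chair.
Chair I (ethynyl axial, vinyl equatorial): E = 0.48 kcal/mol; chair II (ethynyl equatorial, vinyl axial): E = 1.54 kcal/mol.
ΔG = 1.06 kcal/mol between the two chairs.
K = exp(ΔG/RT) with R = 1.987×10⁻³ kcal mol⁻¹ K⁻¹ and T = 311 K gives K ≈ 5.56.
Fraction in the lower-energy chair = K/(K+1) = 84.8%.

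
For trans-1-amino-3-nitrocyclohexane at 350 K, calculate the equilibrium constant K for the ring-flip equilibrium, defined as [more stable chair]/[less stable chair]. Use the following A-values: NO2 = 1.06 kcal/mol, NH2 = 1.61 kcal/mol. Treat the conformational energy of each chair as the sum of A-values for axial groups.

C1 and C3 have the same parity, so for the trans isomer the two substituents are one axial and one equatorial in each chair.
Chair I (nitro axial, amino equatorial): E = 1.06 kcal/mol; chair II (nitro equatorial, amino axial): E = 1.61 kcal/mol.
ΔG = 0.55 kcal/mol between the two chairs.
K = exp(ΔG/RT) with R = 1.987×10⁻³ kcal mol⁻¹ K⁻¹ and T = 350 K gives K ≈ 2.21.

K ≈ 2.21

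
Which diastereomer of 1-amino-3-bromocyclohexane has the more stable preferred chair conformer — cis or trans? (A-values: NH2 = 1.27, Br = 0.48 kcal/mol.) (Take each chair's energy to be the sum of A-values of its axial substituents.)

At 1,3 positions (parity same): cis → (e,e or a,a); trans → (a,e or e,a).
Best chair for cis: E = 0.00 kcal/mol; best chair for trans: E = 0.48 kcal/mol.
The cis isomer is lower by 0.48 kcal/mol.

cis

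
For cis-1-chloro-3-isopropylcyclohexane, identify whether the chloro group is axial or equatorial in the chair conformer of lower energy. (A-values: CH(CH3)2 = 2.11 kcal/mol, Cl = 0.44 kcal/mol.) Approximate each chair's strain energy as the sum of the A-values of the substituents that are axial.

C1 and C3 have the same parity, so for the cis isomer the two substituents are e,e in one chair and a,a in the other.
Chair I (isopropyl axial, chloro axial): E = 2.55 kcal/mol.
Chair II (isopropyl equatorial, chloro equatorial): E = 0.00 kcal/mol.
Chair II is the more stable (lower-energy) conformer, and in that chair the chloro group is equatorial.

equatorial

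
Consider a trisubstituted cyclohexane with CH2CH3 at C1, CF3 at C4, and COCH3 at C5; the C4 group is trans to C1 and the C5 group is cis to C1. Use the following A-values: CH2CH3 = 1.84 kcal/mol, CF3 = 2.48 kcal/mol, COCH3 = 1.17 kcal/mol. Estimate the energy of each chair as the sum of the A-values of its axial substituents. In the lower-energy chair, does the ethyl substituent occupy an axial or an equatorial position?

Chair I (ethyl axial, trifluoromethyl axial, acetyl axial): E = 5.49 kcal/mol.
Chair II (ethyl equatorial, trifluoromethyl equatorial, acetyl equatorial): E = 0.00 kcal/mol.
Chair II is the more stable (lower-energy) conformer, and in that chair the ethyl group is equatorial.

equatorial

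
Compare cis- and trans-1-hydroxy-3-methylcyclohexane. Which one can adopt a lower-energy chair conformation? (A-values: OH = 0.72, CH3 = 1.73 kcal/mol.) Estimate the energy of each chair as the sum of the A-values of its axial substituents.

cis

At 1,3 positions (parity same): cis → (e,e or a,a); trans → (a,e or e,a).
Best chair for cis: E = 0.00 kcal/mol; best chair for trans: E = 0.72 kcal/mol.
The cis isomer is lower by 0.72 kcal/mol.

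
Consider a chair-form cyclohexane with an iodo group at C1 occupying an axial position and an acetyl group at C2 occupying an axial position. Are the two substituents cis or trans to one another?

trans

C1 and C2 have opposite parity, so their axial bonds point in opposite directions.
With opposite-parity carbons, two substituents on the same face are one axial and one equatorial; opposite faces give both axial or both equatorial.
Here the groups are axial/axial → opposite face → trans.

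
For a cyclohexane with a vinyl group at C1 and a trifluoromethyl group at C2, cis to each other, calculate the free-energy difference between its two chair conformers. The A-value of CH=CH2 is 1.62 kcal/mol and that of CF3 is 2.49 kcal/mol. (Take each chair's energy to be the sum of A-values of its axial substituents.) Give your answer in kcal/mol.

0.87 kcal/mol

C1 and C2 have opposite parity, so for the cis isomer the two substituents are one axial and one equatorial in each chair.
Chair I (vinyl axial, trifluoromethyl equatorial): E = 1.62 kcal/mol.
Chair II (vinyl equatorial, trifluoromethyl axial): E = 2.49 kcal/mol.
ΔE = 2.49 − 1.62 = 0.87 kcal/mol; chair I is more stable.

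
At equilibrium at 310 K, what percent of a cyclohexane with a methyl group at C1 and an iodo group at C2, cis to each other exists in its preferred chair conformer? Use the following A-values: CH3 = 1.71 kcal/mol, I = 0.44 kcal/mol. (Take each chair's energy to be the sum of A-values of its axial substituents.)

88.7%

C1 and C2 have opposite parity, so for the cis isomer the two substituents are one axial and one equatorial in each chair.
Chair I (methyl axial, iodo equatorial): E = 1.71 kcal/mol; chair II (methyl equatorial, iodo axial): E = 0.44 kcal/mol.
ΔG = 1.27 kcal/mol between the two chairs.
K = exp(ΔG/RT) with R = 1.987×10⁻³ kcal mol⁻¹ K⁻¹ and T = 310 K gives K ≈ 7.86.
Fraction in the lower-energy chair = K/(K+1) = 88.7%.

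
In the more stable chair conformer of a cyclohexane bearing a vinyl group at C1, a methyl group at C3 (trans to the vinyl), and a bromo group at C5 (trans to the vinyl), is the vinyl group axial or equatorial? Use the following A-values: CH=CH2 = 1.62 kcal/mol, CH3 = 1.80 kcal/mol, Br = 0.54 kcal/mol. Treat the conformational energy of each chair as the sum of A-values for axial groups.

Chair I (vinyl axial, methyl equatorial, bromo equatorial): E = 1.62 kcal/mol.
Chair II (vinyl equatorial, methyl axial, bromo axial): E = 2.34 kcal/mol.
Chair I is the more stable (lower-energy) conformer, and in that chair the vinyl group is axial.

axial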